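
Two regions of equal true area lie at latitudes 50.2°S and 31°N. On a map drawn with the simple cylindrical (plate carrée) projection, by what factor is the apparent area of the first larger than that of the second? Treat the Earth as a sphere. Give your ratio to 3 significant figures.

Plate carrée maps x = Rλ, y = Rφ. The meridian scale is h = 1 and the parallel scale is k = 1/cos φ = sec φ.
Areal scale at 50.2°: h·k = 1.000 × 1.562 = 1.562.
Areal scale at 31°: h·k = 1.000 × 1.167 = 1.167.
Ratio = 1.562/1.167 ≈ 1.34.

1.34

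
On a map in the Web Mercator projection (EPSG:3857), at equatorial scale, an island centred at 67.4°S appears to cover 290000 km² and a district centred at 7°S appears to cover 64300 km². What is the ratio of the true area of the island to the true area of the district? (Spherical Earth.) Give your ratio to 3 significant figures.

Mercator's areal exaggeration is sec²φ; hence true area = (apparent area) · cos²φ.
True area of island: 290000 × cos²(67.4°) = 290000 × 0.1477 = 42830 km².
True area of district: 64300 × cos²(7°) = 64300 × 0.9851 = 63350 km².
Ratio = 42830 / 63350 ≈ 0.676.

0.676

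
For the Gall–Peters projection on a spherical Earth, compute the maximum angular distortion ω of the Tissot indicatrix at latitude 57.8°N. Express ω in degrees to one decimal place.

The Gall–Peters projection is cylindrical equal-area with φ₀ = 45°. A cylindrical equal-area projection with standard parallel φ₀ has meridian scale h = cos φ / cos φ₀ and parallel scale k = cos φ₀ / cos φ (so areas are preserved, h·k = 1).
At 57.8°: h = 0.7536, k = 1.327; principal scales a = 1.327, b = 0.7536.
sin(ω/2) = (a − b)/(a + b) = 0.5734/2.081 = 0.2756, so ω = 2 arcsin(0.2756) ≈ 32.0°.

32.0°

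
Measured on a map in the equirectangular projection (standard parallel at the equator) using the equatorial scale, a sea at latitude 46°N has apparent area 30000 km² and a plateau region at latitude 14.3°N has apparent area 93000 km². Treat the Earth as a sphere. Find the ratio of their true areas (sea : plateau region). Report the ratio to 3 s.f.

0.231

Plate carrée has h = 1 and k = sec φ, giving areal scale sec φ; true area = (apparent area) · cos φ.
True area of sea: 30000 × cos(46°) = 30000 × 0.6947 = 20840 km².
True area of plateau region: 93000 × cos(14.3°) = 93000 × 0.9690 = 90120 km².
Ratio = 20840 / 90120 ≈ 0.231.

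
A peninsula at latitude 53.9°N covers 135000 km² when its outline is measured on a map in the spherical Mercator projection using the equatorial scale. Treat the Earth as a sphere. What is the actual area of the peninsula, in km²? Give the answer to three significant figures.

46900 km²

The Mercator projection is conformal; its linear scale factor is the same in every direction and equals sec φ = 1/cos φ.
Areal scale = k² = sec²φ = 1/cos²(53.9°) = 1/0.5892² = 2.881.
True area = apparent / (areal scale) = 135000 / 2.881 ≈ 46900 km².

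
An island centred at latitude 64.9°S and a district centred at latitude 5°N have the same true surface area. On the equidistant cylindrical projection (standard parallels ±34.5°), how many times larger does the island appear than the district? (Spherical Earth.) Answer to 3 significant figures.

In the equirectangular projection with standard parallel φ₀ = 34.5° (x = Rλ cos φ₀, y = Rφ), meridians are true-scale (h = 1) and the parallel scale is k = cos φ₀ / cos φ.
Areal scale at 64.9°: h·k = 1.000 × 1.943 = 1.943.
Areal scale at 5°: h·k = 1.000 × 0.8273 = 0.8273.
Ratio = 1.943/0.8273 ≈ 2.35.

2.35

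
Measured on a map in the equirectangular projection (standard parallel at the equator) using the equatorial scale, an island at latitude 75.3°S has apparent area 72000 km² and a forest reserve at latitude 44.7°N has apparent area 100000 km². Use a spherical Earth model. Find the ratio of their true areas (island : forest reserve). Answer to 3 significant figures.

0.257

Plate carrée has h = 1 and k = sec φ, giving areal scale sec φ; true area = (apparent area) · cos φ.
True area of island: 72000 × cos(75.3°) = 72000 × 0.2538 = 18270 km².
True area of forest reserve: 100000 × cos(44.7°) = 100000 × 0.7108 = 71080 km².
Ratio = 18270 / 71080 ≈ 0.257.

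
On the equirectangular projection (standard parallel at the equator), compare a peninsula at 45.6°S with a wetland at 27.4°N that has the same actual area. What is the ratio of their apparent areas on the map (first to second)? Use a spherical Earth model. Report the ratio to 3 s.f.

1.27

For the equirectangular projection with φ₀ = 0 (plate carrée), h = 1 along meridians and k = sec φ along parallels.
Areal scale at 45.6°: h·k = 1.000 × 1.429 = 1.429.
Areal scale at 27.4°: h·k = 1.000 × 1.126 = 1.126.
Ratio = 1.429/1.126 ≈ 1.27.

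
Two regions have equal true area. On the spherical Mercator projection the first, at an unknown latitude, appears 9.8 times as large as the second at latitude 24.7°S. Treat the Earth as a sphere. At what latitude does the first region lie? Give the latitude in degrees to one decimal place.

On Mercator, (apparent₁)/(apparent₂) = sec²φ₁ / sec²φ₂ when true areas are equal.
cos²φ₂ / cos²φ₁ = 9.8  ⇒  cos φ₁ = cos 24.7° / √9.8 = 0.9085/3.130 = 0.2902.
φ₁ = arccos(0.2902) ≈ 73.1°.

73.1°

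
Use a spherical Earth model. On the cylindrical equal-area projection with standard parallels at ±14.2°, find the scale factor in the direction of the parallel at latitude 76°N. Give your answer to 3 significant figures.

Cylindrical equal-area (φ₀ = 14.2°): h = cos φ / cos 14.2° along meridians, k = cos 14.2° / cos φ along parallels; h·k = 1.
k = cos 14.2° / cos 76° = 0.9694/0.2419 = 4.007.

4.01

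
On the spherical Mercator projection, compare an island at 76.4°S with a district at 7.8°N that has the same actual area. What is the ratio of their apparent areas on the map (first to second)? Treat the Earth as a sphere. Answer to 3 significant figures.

Mercator is conformal with k = sec φ, so areal scale = k² = sec²φ.
At 76.4°: sec²(76.4°) = 1/0.2351² = 18.09.
At 7.8°: sec²(7.8°) = 1/0.9907² = 1.019.
Ratio = 18.09/1.019 = cos²(7.8°)/cos²(76.4°) ≈ 17.8.

17.8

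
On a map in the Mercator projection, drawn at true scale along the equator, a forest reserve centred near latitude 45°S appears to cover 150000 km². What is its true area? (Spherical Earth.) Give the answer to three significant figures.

75000 km²

For Mercator, h = k = sec φ (a conformal cylindrical projection has a single point scale, 1/cos φ).
Areal scale = k² = sec²φ = 1/cos²(45°) = 1/0.7071² = 2.000.
True area = apparent / (areal scale) = 150000 / 2.000 ≈ 75000 km².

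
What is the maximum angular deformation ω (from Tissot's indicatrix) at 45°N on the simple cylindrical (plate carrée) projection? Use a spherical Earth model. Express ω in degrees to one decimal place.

19.8°

Plate carrée maps x = Rλ, y = Rφ. The meridian scale is h = 1 and the parallel scale is k = 1/cos φ = sec φ.
At 45°: h = 1.000, k = 1.414; principal scales a = 1.414, b = 1.000.
sin(ω/2) = (a − b)/(a + b) = 0.4142/2.414 = 0.1716, so ω = 2 arcsin(0.1716) ≈ 19.8°.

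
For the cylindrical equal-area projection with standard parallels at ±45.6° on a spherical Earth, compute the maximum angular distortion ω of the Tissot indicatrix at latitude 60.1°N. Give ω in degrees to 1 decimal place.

38.1°

Cylindrical equal-area (φ₀ = 45.6°): h = cos φ / cos 45.6° along meridians, k = cos 45.6° / cos φ along parallels; h·k = 1.
At 60.1°: h = 0.7125, k = 1.404; principal scales a = 1.404, b = 0.7125.
sin(ω/2) = (a − b)/(a + b) = 0.6911/2.116 = 0.3266, so ω = 2 arcsin(0.3266) ≈ 38.1°.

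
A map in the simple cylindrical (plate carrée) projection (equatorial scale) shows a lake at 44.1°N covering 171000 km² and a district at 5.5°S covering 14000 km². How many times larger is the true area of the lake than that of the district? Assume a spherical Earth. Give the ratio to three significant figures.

8.81

Plate carrée has h = 1 and k = sec φ, giving areal scale sec φ; true area = (apparent area) · cos φ.
True area of lake: 171000 × cos(44.1°) = 171000 × 0.7181 = 122800 km².
True area of district: 14000 × cos(5.5°) = 14000 × 0.9954 = 13940 km².
Ratio = 122800 / 13940 ≈ 8.81.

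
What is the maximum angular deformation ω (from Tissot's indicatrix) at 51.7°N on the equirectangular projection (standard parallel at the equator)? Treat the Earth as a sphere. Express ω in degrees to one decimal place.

For the equirectangular projection with φ₀ = 0 (plate carrée), h = 1 along meridians and k = sec φ along parallels.
At 51.7°: h = 1.000, k = 1.613; principal scales a = 1.613, b = 1.000.
sin(ω/2) = (a − b)/(a + b) = 0.6135/2.613 = 0.2347, so ω = 2 arcsin(0.2347) ≈ 27.2°.

27.2°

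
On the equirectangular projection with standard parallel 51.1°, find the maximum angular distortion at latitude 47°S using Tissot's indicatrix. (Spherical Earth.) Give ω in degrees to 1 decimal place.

4.7°

With standard parallel φ₀ = 51.1°, the equirectangular projection gives x = Rλ cos φ₀, y = Rφ, so h = 1 and k = cos 51.1° / cos φ.
At 47°: h = 1.000, k = 0.9208; principal scales a = 1.000, b = 0.9208.
sin(ω/2) = (a − b)/(a + b) = 0.07923/1.921 = 0.04125, so ω = 2 arcsin(0.04125) ≈ 4.7°.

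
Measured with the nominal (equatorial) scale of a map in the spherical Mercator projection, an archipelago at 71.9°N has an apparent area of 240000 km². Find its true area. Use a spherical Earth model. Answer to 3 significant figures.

23200 km²

Mercator is conformal, so the point scale is isotropic: h = k = sec φ = 1/cos φ.
Areal scale = k² = sec²φ = 1/cos²(71.9°) = 1/0.3107² = 10.36.
True area = apparent / (areal scale) = 240000 / 10.36 ≈ 23200 km².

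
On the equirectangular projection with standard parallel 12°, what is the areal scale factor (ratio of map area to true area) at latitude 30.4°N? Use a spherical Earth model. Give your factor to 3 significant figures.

The equidistant cylindrical projection with φ₀ = 12° has h = 1 (meridians true) and k = cos φ₀ / cos φ along parallels.
Areal scale = h·k = 1 × cos φ₀ / cos φ; at 30.4°, h = 1.000, k = 1.134, so h·k = 1.134.

1.13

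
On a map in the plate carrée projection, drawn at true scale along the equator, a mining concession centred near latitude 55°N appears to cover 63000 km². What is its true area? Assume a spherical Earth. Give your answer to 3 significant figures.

For the equirectangular projection with φ₀ = 0 (plate carrée), h = 1 along meridians and k = sec φ along parallels.
Areal scale = h·k = 1 × sec φ; at 55°, h = 1.000, k = 1.743, so h·k = 1.743.
True area = apparent / (areal scale) = 63000 / 1.743 ≈ 36100 km².

36100 km²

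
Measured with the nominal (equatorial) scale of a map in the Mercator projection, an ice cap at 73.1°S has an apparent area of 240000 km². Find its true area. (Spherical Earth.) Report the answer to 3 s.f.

20300 km²

For Mercator, h = k = sec φ (a conformal cylindrical projection has a single point scale, 1/cos φ).
Areal scale = k² = sec²φ = 1/cos²(73.1°) = 1/0.2907² = 11.83.
True area = apparent / (areal scale) = 240000 / 11.83 ≈ 20300 km².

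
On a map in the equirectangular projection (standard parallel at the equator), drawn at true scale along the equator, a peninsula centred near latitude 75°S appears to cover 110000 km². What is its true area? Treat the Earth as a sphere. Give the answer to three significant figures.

For the equirectangular projection with φ₀ = 0 (plate carrée), h = 1 along meridians and k = sec φ along parallels.
Areal scale = h·k = 1 × sec φ; at 75°, h = 1.000, k = 3.864, so h·k = 3.864.
True area = apparent / (areal scale) = 110000 / 3.864 ≈ 28500 km².

28500 km²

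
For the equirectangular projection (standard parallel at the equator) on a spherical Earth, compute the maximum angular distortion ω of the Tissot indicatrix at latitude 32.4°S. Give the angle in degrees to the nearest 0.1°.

9.7°

In the plate carrée (x = Rλ, y = Rφ), meridians are true-scale (h = 1) and parallels are stretched by k = sec φ.
At 32.4°: h = 1.000, k = 1.184; principal scales a = 1.184, b = 1.000.
sin(ω/2) = (a − b)/(a + b) = 0.1844/2.184 = 0.08441, so ω = 2 arcsin(0.08441) ≈ 9.7°.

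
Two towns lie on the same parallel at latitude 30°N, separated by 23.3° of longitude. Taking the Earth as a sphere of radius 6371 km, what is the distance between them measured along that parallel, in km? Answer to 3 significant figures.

Arc length along a parallel = R cos φ · Δλ (with Δλ in radians).
= 6371 × cos 30° × (23.3° × π/180) = 6371 × 0.8660 × 0.4067 ≈ 2240 km.

2240 km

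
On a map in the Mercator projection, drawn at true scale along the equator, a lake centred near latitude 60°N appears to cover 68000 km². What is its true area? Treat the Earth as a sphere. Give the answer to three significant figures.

Mercator is conformal, so the point scale is isotropic: h = k = sec φ = 1/cos φ.
Areal scale = k² = sec²φ = 1/cos²(60°) = 1/0.5000² = 4.000.
True area = apparent / (areal scale) = 68000 / 4.000 ≈ 17000 km².

17000 km²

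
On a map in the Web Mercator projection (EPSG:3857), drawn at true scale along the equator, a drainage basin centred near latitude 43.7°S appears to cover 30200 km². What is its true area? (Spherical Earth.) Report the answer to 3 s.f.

For Mercator, h = k = sec φ (a conformal cylindrical projection has a single point scale, 1/cos φ).
Areal scale = k² = sec²φ = 1/cos²(43.7°) = 1/0.7230² = 1.913.
True area = apparent / (areal scale) = 30200 / 1.913 ≈ 15800 km².

15800 km²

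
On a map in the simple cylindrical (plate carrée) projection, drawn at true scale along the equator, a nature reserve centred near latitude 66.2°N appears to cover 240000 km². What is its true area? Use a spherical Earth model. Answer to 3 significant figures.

In the plate carrée (x = Rλ, y = Rφ), meridians are true-scale (h = 1) and parallels are stretched by k = sec φ.
Areal scale = h·k = 1 × sec φ; at 66.2°, h = 1.000, k = 2.478, so h·k = 2.478.
True area = apparent / (areal scale) = 240000 / 2.478 ≈ 96900 km².

96900 km²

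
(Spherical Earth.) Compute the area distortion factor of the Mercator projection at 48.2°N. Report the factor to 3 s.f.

2.25

The Mercator projection is conformal; its linear scale factor is the same in every direction and equals sec φ = 1/cos φ.
Areal scale = k² = sec²φ = 1/cos²(48.2°) = 1/0.6665² = 2.251.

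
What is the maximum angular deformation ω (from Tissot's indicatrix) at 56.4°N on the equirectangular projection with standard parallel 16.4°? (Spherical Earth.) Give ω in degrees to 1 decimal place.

31.1°

In the equirectangular projection with standard parallel φ₀ = 16.4° (x = Rλ cos φ₀, y = Rφ), meridians are true-scale (h = 1) and the parallel scale is k = cos φ₀ / cos φ.
At 56.4°: h = 1.000, k = 1.734; principal scales a = 1.734, b = 1.000.
sin(ω/2) = (a − b)/(a + b) = 0.7335/2.734 = 0.2683, so ω = 2 arcsin(0.2683) ≈ 31.1°.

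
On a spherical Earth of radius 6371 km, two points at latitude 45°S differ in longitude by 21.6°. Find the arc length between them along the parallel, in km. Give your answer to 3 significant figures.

1700 km

Arc length along a parallel = R cos φ · Δλ (with Δλ in radians).
= 6371 × cos 45° × (21.6° × π/180) = 6371 × 0.7071 × 0.3770 ≈ 1700 km.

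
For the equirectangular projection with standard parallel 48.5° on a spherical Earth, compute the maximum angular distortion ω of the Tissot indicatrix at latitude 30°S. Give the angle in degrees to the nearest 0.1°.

In the equirectangular projection with standard parallel φ₀ = 48.5° (x = Rλ cos φ₀, y = Rφ), meridians are true-scale (h = 1) and the parallel scale is k = cos φ₀ / cos φ.
At 30°: h = 1.000, k = 0.7651; principal scales a = 1.000, b = 0.7651.
sin(ω/2) = (a − b)/(a + b) = 0.2349/1.765 = 0.1331, so ω = 2 arcsin(0.1331) ≈ 15.3°.

15.3°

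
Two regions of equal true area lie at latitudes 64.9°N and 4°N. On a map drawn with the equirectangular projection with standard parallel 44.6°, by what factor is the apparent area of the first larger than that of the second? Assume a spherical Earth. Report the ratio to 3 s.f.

The equidistant cylindrical projection with φ₀ = 44.6° has h = 1 (meridians true) and k = cos φ₀ / cos φ along parallels.
Areal scale at 64.9°: h·k = 1.000 × 1.679 = 1.679.
Areal scale at 4°: h·k = 1.000 × 0.7138 = 0.7138.
Ratio = 1.679/0.7138 ≈ 2.35.

2.35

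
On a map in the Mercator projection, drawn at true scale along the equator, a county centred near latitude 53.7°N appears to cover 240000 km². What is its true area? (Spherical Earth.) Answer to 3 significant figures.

The Mercator projection is conformal; its linear scale factor is the same in every direction and equals sec φ = 1/cos φ.
Areal scale = k² = sec²φ = 1/cos²(53.7°) = 1/0.5920² = 2.853.
True area = apparent / (areal scale) = 240000 / 2.853 ≈ 84100 km².

84100 km²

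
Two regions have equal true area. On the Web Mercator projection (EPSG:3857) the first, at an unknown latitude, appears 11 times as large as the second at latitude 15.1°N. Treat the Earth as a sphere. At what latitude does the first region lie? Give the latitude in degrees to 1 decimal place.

On Mercator, (apparent₁)/(apparent₂) = sec²φ₁ / sec²φ₂ when true areas are equal.
cos²φ₂ / cos²φ₁ = 11  ⇒  cos φ₁ = cos 15.1° / √11 = 0.9655/3.317 = 0.2911.
φ₁ = arccos(0.2911) ≈ 73.1°.

73.1°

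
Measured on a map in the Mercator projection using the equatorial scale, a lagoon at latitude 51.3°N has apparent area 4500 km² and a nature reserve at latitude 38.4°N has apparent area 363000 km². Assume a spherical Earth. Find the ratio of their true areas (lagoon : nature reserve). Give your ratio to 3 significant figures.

Since Mercator area scale is 1/cos²φ, the true area equals the apparent area multiplied by cos²φ.
True area of lagoon: 4500 × cos²(51.3°) = 4500 × 0.3909 = 1759 km².
True area of nature reserve: 363000 × cos²(38.4°) = 363000 × 0.6142 = 222900 km².
Ratio = 1759 / 222900 ≈ 0.00789.

0.00789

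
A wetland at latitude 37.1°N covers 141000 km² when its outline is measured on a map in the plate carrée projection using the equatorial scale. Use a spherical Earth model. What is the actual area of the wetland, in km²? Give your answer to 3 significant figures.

112000 km²

For the equirectangular projection with φ₀ = 0 (plate carrée), h = 1 along meridians and k = sec φ along parallels.
Areal scale = h·k = 1 × sec φ; at 37.1°, h = 1.000, k = 1.254, so h·k = 1.254.
True area = apparent / (areal scale) = 141000 / 1.254 ≈ 112000 km².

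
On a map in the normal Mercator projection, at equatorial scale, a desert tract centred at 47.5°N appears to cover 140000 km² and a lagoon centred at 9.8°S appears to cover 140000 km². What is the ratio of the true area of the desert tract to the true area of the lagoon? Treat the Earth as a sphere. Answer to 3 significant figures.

On Mercator the areal scale is sec²φ, so true area = apparent × cos²φ.
True area of desert tract: 140000 × cos²(47.5°) = 140000 × 0.4564 = 63900 km².
True area of lagoon: 140000 × cos²(9.8°) = 140000 × 0.9710 = 135900 km².
Ratio = 63900 / 135900 ≈ 0.470.

0.470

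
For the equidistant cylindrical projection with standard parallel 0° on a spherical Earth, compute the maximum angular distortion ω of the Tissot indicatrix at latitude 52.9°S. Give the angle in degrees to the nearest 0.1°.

28.7°

In the plate carrée (x = Rλ, y = Rφ), meridians are true-scale (h = 1) and parallels are stretched by k = sec φ.
At 52.9°: h = 1.000, k = 1.658; principal scales a = 1.658, b = 1.000.
sin(ω/2) = (a − b)/(a + b) = 0.6578/2.658 = 0.2475, so ω = 2 arcsin(0.2475) ≈ 28.7°.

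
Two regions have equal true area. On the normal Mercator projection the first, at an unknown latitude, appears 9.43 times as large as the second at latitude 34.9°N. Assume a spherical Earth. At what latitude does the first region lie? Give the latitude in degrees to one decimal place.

For equal true areas on Mercator, apparent areas scale as sec²φ, so the ratio is cos²φ₂ / cos²φ₁.
cos²φ₂ / cos²φ₁ = 9.43  ⇒  cos φ₁ = cos 34.9° / √9.43 = 0.8202/3.071 = 0.2671.
φ₁ = arccos(0.2671) ≈ 74.5°.

74.5°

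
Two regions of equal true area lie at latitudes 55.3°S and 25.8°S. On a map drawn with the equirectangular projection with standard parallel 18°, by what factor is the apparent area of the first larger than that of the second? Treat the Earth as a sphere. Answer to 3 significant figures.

The equidistant cylindrical projection with φ₀ = 18° has h = 1 (meridians true) and k = cos φ₀ / cos φ along parallels.
Areal scale at 55.3°: h·k = 1.000 × 1.671 = 1.671.
Areal scale at 25.8°: h·k = 1.000 × 1.056 = 1.056.
Ratio = 1.671/1.056 ≈ 1.58.

1.58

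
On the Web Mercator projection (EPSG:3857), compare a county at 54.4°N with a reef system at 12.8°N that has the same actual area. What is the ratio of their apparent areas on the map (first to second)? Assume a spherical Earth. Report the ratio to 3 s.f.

2.81

On Mercator, area is exaggerated by sec²φ = 1/cos²φ.
At 54.4°: sec²(54.4°) = 1/0.5821² = 2.951.
At 12.8°: sec²(12.8°) = 1/0.9751² = 1.052.
Ratio = 2.951/1.052 = cos²(12.8°)/cos²(54.4°) ≈ 2.81.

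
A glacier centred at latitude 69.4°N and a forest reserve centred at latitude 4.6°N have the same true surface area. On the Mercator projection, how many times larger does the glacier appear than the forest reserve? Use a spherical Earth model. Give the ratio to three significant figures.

8.03

Mercator areal scale is sec²φ.
At 69.4°: sec²(69.4°) = 1/0.3518² = 8.078.
At 4.6°: sec²(4.6°) = 1/0.9968² = 1.006.
Ratio = 8.078/1.006 = cos²(4.6°)/cos²(69.4°) ≈ 8.03.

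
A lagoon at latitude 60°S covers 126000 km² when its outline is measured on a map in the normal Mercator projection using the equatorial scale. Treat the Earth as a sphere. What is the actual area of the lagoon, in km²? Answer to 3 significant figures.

For Mercator, h = k = sec φ (a conformal cylindrical projection has a single point scale, 1/cos φ).
Areal scale = k² = sec²φ = 1/cos²(60°) = 1/0.5000² = 4.000.
True area = apparent / (areal scale) = 126000 / 4.000 ≈ 31500 km².

31500 km²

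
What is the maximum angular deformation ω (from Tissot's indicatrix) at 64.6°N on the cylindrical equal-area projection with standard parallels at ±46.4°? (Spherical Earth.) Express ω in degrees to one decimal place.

52.5°

A cylindrical equal-area projection with standard parallel φ₀ has meridian scale h = cos φ / cos φ₀ and parallel scale k = cos φ₀ / cos φ (so areas are preserved, h·k = 1).
At 64.6°: h = 0.6220, k = 1.608; principal scales a = 1.608, b = 0.6220.
sin(ω/2) = (a − b)/(a + b) = 0.9858/2.230 = 0.4421, so ω = 2 arcsin(0.4421) ≈ 52.5°.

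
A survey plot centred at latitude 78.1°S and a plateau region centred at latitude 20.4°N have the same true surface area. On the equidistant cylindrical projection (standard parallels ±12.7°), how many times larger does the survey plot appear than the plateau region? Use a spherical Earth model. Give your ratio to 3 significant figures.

The equidistant cylindrical projection with φ₀ = 12.7° has h = 1 (meridians true) and k = cos φ₀ / cos φ along parallels.
Areal scale at 78.1°: h·k = 1.000 × 4.731 = 4.731.
Areal scale at 20.4°: h·k = 1.000 × 1.041 = 1.041.
Ratio = 4.731/1.041 ≈ 4.55.

4.55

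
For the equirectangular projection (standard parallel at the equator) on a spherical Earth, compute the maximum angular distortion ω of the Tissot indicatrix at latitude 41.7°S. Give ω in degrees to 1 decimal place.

16.7°

In the plate carrée (x = Rλ, y = Rφ), meridians are true-scale (h = 1) and parallels are stretched by k = sec φ.
At 41.7°: h = 1.000, k = 1.339; principal scales a = 1.339, b = 1.000.
sin(ω/2) = (a − b)/(a + b) = 0.3393/2.339 = 0.1451, so ω = 2 arcsin(0.1451) ≈ 16.7°.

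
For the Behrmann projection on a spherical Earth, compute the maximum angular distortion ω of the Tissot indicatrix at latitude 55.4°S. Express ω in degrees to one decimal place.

Behrmann is a cylindrical equal-area projection with standard parallels at ±30°. A cylindrical equal-area projection with standard parallel φ₀ has meridian scale h = cos φ / cos φ₀ and parallel scale k = cos φ₀ / cos φ (so areas are preserved, h·k = 1).
At 55.4°: h = 0.6557, k = 1.525; principal scales a = 1.525, b = 0.6557.
sin(ω/2) = (a − b)/(a + b) = 0.8694/2.181 = 0.3987, so ω = 2 arcsin(0.3987) ≈ 47.0°.

47.0°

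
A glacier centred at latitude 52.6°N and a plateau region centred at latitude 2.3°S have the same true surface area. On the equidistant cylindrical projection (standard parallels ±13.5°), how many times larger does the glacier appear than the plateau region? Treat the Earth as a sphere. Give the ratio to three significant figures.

The equidistant cylindrical projection with φ₀ = 13.5° has h = 1 (meridians true) and k = cos φ₀ / cos φ along parallels.
Areal scale at 52.6°: h·k = 1.000 × 1.601 = 1.601.
Areal scale at 2.3°: h·k = 1.000 × 0.9732 = 0.9732.
Ratio = 1.601/0.9732 ≈ 1.65.

1.65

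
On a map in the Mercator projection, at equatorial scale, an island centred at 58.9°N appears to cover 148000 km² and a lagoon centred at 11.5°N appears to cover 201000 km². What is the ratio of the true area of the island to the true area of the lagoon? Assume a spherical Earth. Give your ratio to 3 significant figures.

Mercator's areal exaggeration is sec²φ; hence true area = (apparent area) · cos²φ.
True area of island: 148000 × cos²(58.9°) = 148000 × 0.2668 = 39490 km².
True area of lagoon: 201000 × cos²(11.5°) = 201000 × 0.9603 = 193000 km².
Ratio = 39490 / 193000 ≈ 0.205.

0.205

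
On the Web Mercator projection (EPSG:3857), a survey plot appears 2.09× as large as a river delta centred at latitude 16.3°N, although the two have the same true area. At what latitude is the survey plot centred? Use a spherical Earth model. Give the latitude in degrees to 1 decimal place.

Mercator areal scale is sec²φ, so apparent-area ratio = sec²φ₁ / sec²φ₂ = cos²φ₂ / cos²φ₁.
cos²φ₂ / cos²φ₁ = 2.09  ⇒  cos φ₁ = cos 16.3° / √2.09 = 0.9598/1.446 = 0.6639.
φ₁ = arccos(0.6639) ≈ 48.4°.

48.4°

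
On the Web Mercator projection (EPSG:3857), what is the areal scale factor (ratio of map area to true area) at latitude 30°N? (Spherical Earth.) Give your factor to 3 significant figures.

1.33

Mercator is conformal, so the point scale is isotropic: h = k = sec φ = 1/cos φ.
Areal scale = k² = sec²φ = 1/cos²(30°) = 1/0.8660² = 1.333.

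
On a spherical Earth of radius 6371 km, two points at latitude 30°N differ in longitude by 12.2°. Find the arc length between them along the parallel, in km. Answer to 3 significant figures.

1170 km

Arc length along a parallel = R cos φ · Δλ (with Δλ in radians).
= 6371 × cos 30° × (12.2° × π/180) = 6371 × 0.8660 × 0.2129 ≈ 1170 km.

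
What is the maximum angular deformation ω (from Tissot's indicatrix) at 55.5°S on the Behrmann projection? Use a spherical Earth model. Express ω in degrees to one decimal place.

The Behrmann projection is cylindrical equal-area with φ₀ = 30°. Cylindrical equal-area (φ₀ = 30°): h = cos φ / cos 30° along meridians, k = cos 30° / cos φ along parallels; h·k = 1.
At 55.5°: h = 0.6540, k = 1.529; principal scales a = 1.529, b = 0.6540.
sin(ω/2) = (a − b)/(a + b) = 0.8750/2.183 = 0.4008, so ω = 2 arcsin(0.4008) ≈ 47.3°.

47.3°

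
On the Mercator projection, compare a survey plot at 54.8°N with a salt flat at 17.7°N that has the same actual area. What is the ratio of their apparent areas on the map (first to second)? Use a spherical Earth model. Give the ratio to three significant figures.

Mercator is conformal with k = sec φ, so areal scale = k² = sec²φ.
At 54.8°: sec²(54.8°) = 1/0.5764² = 3.010.
At 17.7°: sec²(17.7°) = 1/0.9527² = 1.102.
Ratio = 3.010/1.102 = cos²(17.7°)/cos²(54.8°) ≈ 2.73.

2.73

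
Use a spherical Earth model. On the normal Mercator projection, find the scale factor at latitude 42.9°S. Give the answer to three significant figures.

The Mercator projection is conformal; its linear scale factor is the same in every direction and equals sec φ = 1/cos φ.
k = 1/cos 42.9° = 1/0.7325 = 1.365.

1.37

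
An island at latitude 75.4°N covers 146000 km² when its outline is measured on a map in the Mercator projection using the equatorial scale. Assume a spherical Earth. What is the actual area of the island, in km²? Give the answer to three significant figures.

The Mercator projection is conformal; its linear scale factor is the same in every direction and equals sec φ = 1/cos φ.
Areal scale = k² = sec²φ = 1/cos²(75.4°) = 1/0.2521² = 15.74.
True area = apparent / (areal scale) = 146000 / 15.74 ≈ 9280 km².

9280 km²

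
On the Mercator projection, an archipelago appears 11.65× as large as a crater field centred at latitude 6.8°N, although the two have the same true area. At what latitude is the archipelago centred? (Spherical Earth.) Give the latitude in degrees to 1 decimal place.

73.1°

For equal true areas on Mercator, apparent areas scale as sec²φ, so the ratio is cos²φ₂ / cos²φ₁.
cos²φ₂ / cos²φ₁ = 11.65  ⇒  cos φ₁ = cos 6.8° / √11.65 = 0.9930/3.413 = 0.2909.
φ₁ = arccos(0.2909) ≈ 73.1°.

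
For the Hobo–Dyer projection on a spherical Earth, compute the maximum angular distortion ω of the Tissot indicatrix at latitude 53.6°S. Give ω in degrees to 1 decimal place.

32.8°

The Hobo–Dyer projection is cylindrical equal-area with φ₀ = 37.5°. A cylindrical equal-area projection with standard parallel φ₀ has meridian scale h = cos φ / cos φ₀ and parallel scale k = cos φ₀ / cos φ (so areas are preserved, h·k = 1).
At 53.6°: h = 0.7480, k = 1.337; principal scales a = 1.337, b = 0.7480.
sin(ω/2) = (a − b)/(a + b) = 0.5889/2.085 = 0.2825, so ω = 2 arcsin(0.2825) ≈ 32.8°.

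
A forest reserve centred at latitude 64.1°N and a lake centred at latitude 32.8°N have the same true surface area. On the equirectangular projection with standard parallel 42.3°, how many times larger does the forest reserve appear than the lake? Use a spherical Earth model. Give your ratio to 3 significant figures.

The equidistant cylindrical projection with φ₀ = 42.3° has h = 1 (meridians true) and k = cos φ₀ / cos φ along parallels.
Areal scale at 64.1°: h·k = 1.000 × 1.693 = 1.693.
Areal scale at 32.8°: h·k = 1.000 × 0.8799 = 0.8799.
Ratio = 1.693/0.8799 ≈ 1.92.

1.92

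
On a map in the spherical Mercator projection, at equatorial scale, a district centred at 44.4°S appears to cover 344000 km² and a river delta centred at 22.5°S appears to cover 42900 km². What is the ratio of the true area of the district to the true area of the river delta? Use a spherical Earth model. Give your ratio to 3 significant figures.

Mercator's areal exaggeration is sec²φ; hence true area = (apparent area) · cos²φ.
True area of district: 344000 × cos²(44.4°) = 344000 × 0.5105 = 175600 km².
True area of river delta: 42900 × cos²(22.5°) = 42900 × 0.8536 = 36620 km².
Ratio = 175600 / 36620 ≈ 4.80.

4.80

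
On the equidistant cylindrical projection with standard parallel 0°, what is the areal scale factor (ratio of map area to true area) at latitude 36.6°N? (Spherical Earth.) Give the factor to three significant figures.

For the equirectangular projection with φ₀ = 0 (plate carrée), h = 1 along meridians and k = sec φ along parallels.
Areal scale = h·k = 1 × sec φ; at 36.6°, h = 1.000, k = 1.246, so h·k = 1.246.

1.25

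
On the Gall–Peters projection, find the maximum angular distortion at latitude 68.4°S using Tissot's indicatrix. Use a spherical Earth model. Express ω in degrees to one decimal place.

70.0°

Gall–Peters is a cylindrical equal-area projection with standard parallels at ±45°. Cylindrical equal-area (φ₀ = 45°): h = cos φ / cos 45° along meridians, k = cos 45° / cos φ along parallels; h·k = 1.
At 68.4°: h = 0.5206, k = 1.921; principal scales a = 1.921, b = 0.5206.
sin(ω/2) = (a − b)/(a + b) = 1.400/2.441 = 0.5735, so ω = 2 arcsin(0.5735) ≈ 70.0°.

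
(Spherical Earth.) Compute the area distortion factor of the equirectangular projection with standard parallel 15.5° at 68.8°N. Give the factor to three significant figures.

2.66

With standard parallel φ₀ = 15.5°, the equirectangular projection gives x = Rλ cos φ₀, y = Rφ, so h = 1 and k = cos 15.5° / cos φ.
Areal scale = h·k = 1 × cos φ₀ / cos φ; at 68.8°, h = 1.000, k = 2.665, so h·k = 2.665.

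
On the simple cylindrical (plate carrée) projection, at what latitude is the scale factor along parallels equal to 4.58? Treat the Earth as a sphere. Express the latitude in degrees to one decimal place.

Plate carrée: h = 1, k = sec φ along parallels.
sec φ = 4.58  ⇒  cos φ = 0.2183  ⇒  φ ≈ 77.4°.

77.4°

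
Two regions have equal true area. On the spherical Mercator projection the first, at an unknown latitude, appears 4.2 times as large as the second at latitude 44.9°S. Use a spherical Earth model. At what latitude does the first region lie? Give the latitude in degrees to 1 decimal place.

69.8°

On Mercator, (apparent₁)/(apparent₂) = sec²φ₁ / sec²φ₂ when true areas are equal.
cos²φ₂ / cos²φ₁ = 4.2  ⇒  cos φ₁ = cos 44.9° / √4.2 = 0.7083/2.049 = 0.3456.
φ₁ = arccos(0.3456) ≈ 69.8°.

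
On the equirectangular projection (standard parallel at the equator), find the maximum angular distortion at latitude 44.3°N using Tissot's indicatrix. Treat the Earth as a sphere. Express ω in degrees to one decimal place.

In the plate carrée (x = Rλ, y = Rφ), meridians are true-scale (h = 1) and parallels are stretched by k = sec φ.
At 44.3°: h = 1.000, k = 1.397; principal scales a = 1.397, b = 1.000.
sin(ω/2) = (a − b)/(a + b) = 0.3972/2.397 = 0.1657, so ω = 2 arcsin(0.1657) ≈ 19.1°.

19.1°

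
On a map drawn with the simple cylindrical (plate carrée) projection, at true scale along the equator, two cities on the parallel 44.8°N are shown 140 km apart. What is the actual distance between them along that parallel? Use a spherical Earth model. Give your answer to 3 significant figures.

99.3 km

In the plate carrée (x = Rλ, y = Rφ), meridians are true-scale (h = 1) and parallels are stretched by k = sec φ.
Along the parallel at 44.8°, map distances are exaggerated by k = sec 44.8° = 1.409.
True distance = 140 / 1.409 = 140 × cos 44.8° ≈ 99.3 km.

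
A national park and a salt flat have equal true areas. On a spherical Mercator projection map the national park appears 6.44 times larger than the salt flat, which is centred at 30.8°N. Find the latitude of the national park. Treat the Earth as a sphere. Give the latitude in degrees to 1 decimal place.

On Mercator, (apparent₁)/(apparent₂) = sec²φ₁ / sec²φ₂ when true areas are equal.
cos²φ₂ / cos²φ₁ = 6.44  ⇒  cos φ₁ = cos 30.8° / √6.44 = 0.8590/2.538 = 0.3385.
φ₁ = arccos(0.3385) ≈ 70.2°.

70.2°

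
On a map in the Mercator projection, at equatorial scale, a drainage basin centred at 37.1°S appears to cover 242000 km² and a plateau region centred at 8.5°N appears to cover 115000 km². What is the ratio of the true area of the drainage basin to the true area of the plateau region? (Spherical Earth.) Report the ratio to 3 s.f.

1.37

On Mercator the areal scale is sec²φ, so true area = apparent × cos²φ.
True area of drainage basin: 242000 × cos²(37.1°) = 242000 × 0.6361 = 153900 km².
True area of plateau region: 115000 × cos²(8.5°) = 115000 × 0.9782 = 112500 km².
Ratio = 153900 / 112500 ≈ 1.37.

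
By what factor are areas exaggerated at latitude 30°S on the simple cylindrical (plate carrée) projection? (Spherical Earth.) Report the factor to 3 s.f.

1.15

Plate carrée maps x = Rλ, y = Rφ. The meridian scale is h = 1 and the parallel scale is k = 1/cos φ = sec φ.
Areal scale = h·k = 1 × sec φ; at 30°, h = 1.000, k = 1.155, so h·k = 1.155.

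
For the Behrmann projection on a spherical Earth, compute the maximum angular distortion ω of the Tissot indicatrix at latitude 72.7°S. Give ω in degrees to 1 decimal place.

The Behrmann projection is cylindrical equal-area with φ₀ = 30°. A cylindrical equal-area projection with standard parallel φ₀ has meridian scale h = cos φ / cos φ₀ and parallel scale k = cos φ₀ / cos φ (so areas are preserved, h·k = 1).
At 72.7°: h = 0.3434, k = 2.912; principal scales a = 2.912, b = 0.3434.
sin(ω/2) = (a − b)/(a + b) = 2.569/3.256 = 0.7891, so ω = 2 arcsin(0.7891) ≈ 104.2°.

104.2°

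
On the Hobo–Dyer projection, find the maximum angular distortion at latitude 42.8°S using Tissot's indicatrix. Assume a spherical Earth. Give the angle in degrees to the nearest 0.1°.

8.9°

The Hobo–Dyer projection is cylindrical equal-area with φ₀ = 37.5°. A cylindrical equal-area projection with standard parallel φ₀ has meridian scale h = cos φ / cos φ₀ and parallel scale k = cos φ₀ / cos φ (so areas are preserved, h·k = 1).
At 42.8°: h = 0.9248, k = 1.081; principal scales a = 1.081, b = 0.9248.
sin(ω/2) = (a − b)/(a + b) = 0.1564/2.006 = 0.07797, so ω = 2 arcsin(0.07797) ≈ 8.9°.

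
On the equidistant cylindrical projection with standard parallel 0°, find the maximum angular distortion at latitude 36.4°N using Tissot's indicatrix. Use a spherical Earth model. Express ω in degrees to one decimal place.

For the equirectangular projection with φ₀ = 0 (plate carrée), h = 1 along meridians and k = sec φ along parallels.
At 36.4°: h = 1.000, k = 1.242; principal scales a = 1.242, b = 1.000.
sin(ω/2) = (a − b)/(a + b) = 0.2424/2.242 = 0.1081, so ω = 2 arcsin(0.1081) ≈ 12.4°.

12.4°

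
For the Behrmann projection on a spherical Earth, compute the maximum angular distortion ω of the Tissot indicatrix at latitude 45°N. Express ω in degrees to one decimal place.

The Behrmann projection is cylindrical equal-area with φ₀ = 30°. Cylindrical equal-area (φ₀ = 30°): h = cos φ / cos 30° along meridians, k = cos 30° / cos φ along parallels; h·k = 1.
At 45°: h = 0.8165, k = 1.225; principal scales a = 1.225, b = 0.8165.
sin(ω/2) = (a − b)/(a + b) = 0.4082/2.041 = 0.2000, so ω = 2 arcsin(0.2000) ≈ 23.1°.

23.1°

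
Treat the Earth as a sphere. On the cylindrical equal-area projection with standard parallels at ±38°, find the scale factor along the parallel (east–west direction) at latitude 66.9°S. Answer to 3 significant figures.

For cylindrical equal-area with standard parallel φ₀, h = cos φ / cos φ₀ and k = cos φ₀ / cos φ, so h·k = 1.
k = cos 38° / cos 66.9° = 0.7880/0.3923 = 2.009.

2.01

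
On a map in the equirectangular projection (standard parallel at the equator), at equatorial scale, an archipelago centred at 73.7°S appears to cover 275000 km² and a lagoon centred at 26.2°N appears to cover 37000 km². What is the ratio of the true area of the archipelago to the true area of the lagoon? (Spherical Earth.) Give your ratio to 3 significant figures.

Plate carrée has h = 1 and k = sec φ, giving areal scale sec φ; true area = (apparent area) · cos φ.
True area of archipelago: 275000 × cos(73.7°) = 275000 × 0.2807 = 77180 km².
True area of lagoon: 37000 × cos(26.2°) = 37000 × 0.8973 = 33200 km².
Ratio = 77180 / 33200 ≈ 2.32.

2.32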